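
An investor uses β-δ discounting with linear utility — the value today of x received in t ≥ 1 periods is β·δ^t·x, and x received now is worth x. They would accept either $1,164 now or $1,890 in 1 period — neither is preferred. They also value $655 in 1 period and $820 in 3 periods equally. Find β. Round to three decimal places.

β ≈ 0.689

Both payoffs in the second observation are in the future, so β drops out: δ^1·655 = δ^3·820 ⇒ δ^2 = 655/820 = 0.79878, so δ = 0.89375.
Substituting δ into 1164 = β·δ·1890: β = 1164/(1689.178) ≈ 0.689.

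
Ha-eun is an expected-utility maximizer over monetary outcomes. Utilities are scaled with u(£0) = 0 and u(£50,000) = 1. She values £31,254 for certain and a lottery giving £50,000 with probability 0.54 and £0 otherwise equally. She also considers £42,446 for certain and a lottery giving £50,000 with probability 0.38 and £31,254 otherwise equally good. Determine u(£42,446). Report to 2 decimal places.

The first gamble pins u(£31,254): it must equal 0.54·1 + 0.46·0 = 0.54.
Then u(£42,446) = 0.38·u(£50,000) + 0.62·u(£31,254) = 0.38·1.00 + 0.62·0.54 = 0.7148.

0.71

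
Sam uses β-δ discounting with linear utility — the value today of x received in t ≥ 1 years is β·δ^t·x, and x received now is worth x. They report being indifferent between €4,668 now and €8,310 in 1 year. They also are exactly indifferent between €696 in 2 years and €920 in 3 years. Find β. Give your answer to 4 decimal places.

β ≈ 0.7425

From the later pair, β·δ^2·696 = β·δ^3·920; dividing through, δ = 696/920 = 0.75652.
The first indifference: 4668 = β·δ·8310, so β = 4668/(δ·8310) = 4668/(0.75652·8310) ≈ 0.7425.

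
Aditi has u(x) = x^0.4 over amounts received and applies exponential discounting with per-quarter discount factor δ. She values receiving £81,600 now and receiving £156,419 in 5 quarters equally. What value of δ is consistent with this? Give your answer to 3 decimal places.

Equating discounted utilities: u(81600) = δ^5·u(156419) ⇒ δ^5 = u(81600)/u(156419).
Since u(x) = x^0.4, δ^5 = (81600/156419)^0.4 = 0.52168^0.4 = 0.77083.
So δ = 0.77083^(1/5) ≈ 0.949.

δ ≈ 0.949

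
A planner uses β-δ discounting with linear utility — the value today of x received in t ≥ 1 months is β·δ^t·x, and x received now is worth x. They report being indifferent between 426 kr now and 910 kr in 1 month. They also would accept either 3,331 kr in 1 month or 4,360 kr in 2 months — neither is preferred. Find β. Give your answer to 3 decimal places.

β ≈ 0.613

From the later pair, β·δ^1·3331 = β·δ^2·4360; dividing through, δ = 3331/4360 = 0.76399.
Now use the now-vs-future pair: 426 = β·δ·910 gives β = 426/(0.76399·910) ≈ 0.613.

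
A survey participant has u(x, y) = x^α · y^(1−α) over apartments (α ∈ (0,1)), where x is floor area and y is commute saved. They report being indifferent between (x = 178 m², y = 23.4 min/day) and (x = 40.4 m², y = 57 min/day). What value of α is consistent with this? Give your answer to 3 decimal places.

Set the two utilities equal: 178^α·23.4^(1−α) = 40.4^α·57^(1−α).
(178/40.4)^α = (57/23.4)^(1−α); take logs: α·ln(178/40.4) = (1−α)·ln(57/23.4), i.e. α·1.482954 = (1−α)·0.890315.
With A = 1.482954 and B = 0.890315: α·A = (1−α)·B, so α = B/(A+B) = 0.890315/2.373269 ≈ 0.375.

α ≈ 0.375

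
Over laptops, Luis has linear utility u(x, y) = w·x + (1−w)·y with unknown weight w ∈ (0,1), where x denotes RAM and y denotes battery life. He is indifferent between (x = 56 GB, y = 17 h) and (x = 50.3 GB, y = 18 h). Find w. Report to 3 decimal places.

Equating utilities: w·56 + (1−w)·17 = w·50.3 + (1−w)·18.
Collecting terms: w·5.7 = (1−w)·1.
The marginal rate of substitution is 1/5.7, so w = 1/(5.7+1) = 0.149.

w = 0.149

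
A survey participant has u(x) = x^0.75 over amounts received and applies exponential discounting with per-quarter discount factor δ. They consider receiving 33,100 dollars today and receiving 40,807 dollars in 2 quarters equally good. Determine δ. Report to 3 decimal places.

δ ≈ 0.925

Indifference means u(33100) = δ^2 · u(40807), so δ^2 = u(33100)/u(40807).
Since u(x) = x^0.75, δ^2 = (33100/40807)^0.75 = 0.81114^0.75 = 0.85471.
Hence δ = (0.85471)^(1/2) = 0.92451.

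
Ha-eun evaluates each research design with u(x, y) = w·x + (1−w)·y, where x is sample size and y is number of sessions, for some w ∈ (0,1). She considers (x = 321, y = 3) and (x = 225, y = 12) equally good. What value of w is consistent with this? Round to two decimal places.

Indifference: w·321 + (1−w)·3 = w·225 + (1−w)·12.
Rearranging, 96·w − 9·(1−w) = 0.
The marginal rate of substitution is 9/96, so w = 9/(96+9) = 0.09.

w = 0.09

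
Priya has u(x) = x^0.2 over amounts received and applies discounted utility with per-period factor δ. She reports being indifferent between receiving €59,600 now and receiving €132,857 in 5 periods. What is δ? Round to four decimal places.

Equating discounted utilities: u(59600) = δ^5·u(132857) ⇒ δ^5 = u(59600)/u(132857).
With u(x) = x^0.2: δ^5 = 59600^0.2/132857^0.2 = (59600/132857)^0.2 = 0.85187.
Hence δ = (0.85187)^(1/5) = 0.968444.

δ ≈ 0.9684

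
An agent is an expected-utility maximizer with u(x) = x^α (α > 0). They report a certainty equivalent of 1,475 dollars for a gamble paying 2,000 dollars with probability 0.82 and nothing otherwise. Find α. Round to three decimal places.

EU(lottery) = 0.82·2000^α + 0.18·0 = 0.82·2000^α.
Equating: 1475^α = 0.82·2000^α, i.e. 0.7375^α = 0.82.
Taking logs: α·ln(1475/2000) = ln(0.82), so α = -0.198451 / -0.304489 ≈ 0.652.

α ≈ 0.652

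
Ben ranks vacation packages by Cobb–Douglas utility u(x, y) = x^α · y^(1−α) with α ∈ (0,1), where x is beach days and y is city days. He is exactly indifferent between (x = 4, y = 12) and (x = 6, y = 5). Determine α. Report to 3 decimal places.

Set the two utilities equal: 4^α·12^(1−α) = 6^α·5^(1−α).
(4/6)^α = (5/12)^(1−α); take logs: α·ln(4/6) = (1−α)·ln(5/12), i.e. α·-0.405465 = (1−α)·-0.875469.
With A = -0.405465 and B = -0.875469: α·A = (1−α)·B, so α = B/(A+B) = -0.875469/-1.280934 ≈ 0.683.

α ≈ 0.683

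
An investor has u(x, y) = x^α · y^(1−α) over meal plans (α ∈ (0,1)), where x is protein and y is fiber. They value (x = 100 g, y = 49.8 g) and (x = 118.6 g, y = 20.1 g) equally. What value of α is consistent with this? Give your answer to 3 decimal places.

α ≈ 0.842

The Cobb–Douglas utilities coincide, so 100^α·49.8^(1−α) = 118.6^α·20.1^(1−α).
Rearrange to (100/118.6)^α = (20.1/49.8)^(1−α) and take logs: α·-0.170586 = (1−α)·-0.907295.
So α/(1−α) = (-0.907295)/(-0.170586) = 5.318696, and α = 5.318696/6.318696 ≈ 0.842.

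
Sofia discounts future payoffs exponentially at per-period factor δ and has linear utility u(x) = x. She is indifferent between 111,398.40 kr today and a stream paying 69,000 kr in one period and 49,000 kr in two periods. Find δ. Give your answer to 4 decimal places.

δ ≈ 0.9600

Present value of the stream is 69000·δ + 49000·δ². Indifference gives 69000δ + 49000δ² = 111398.40.
Rearranged: 49000δ² + 69000δ − 111398.40 = 0.
By the quadratic formula (taking the positive root), δ = (−69000 + √26595086400.00) / 98000 ≈ 0.9600.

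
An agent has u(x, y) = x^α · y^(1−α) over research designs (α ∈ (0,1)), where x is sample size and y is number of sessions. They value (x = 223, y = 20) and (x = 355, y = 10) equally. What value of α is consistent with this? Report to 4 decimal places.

Indifference: 223^α · 20^(1−α) = 355^α · 10^(1−α).
Rearrange to (223/355)^α = (10/20)^(1−α) and take logs: α·-0.4649460 = (1−α)·-0.6931472.
So α/(1−α) = (-0.6931472)/(-0.4649460) = 1.4908123, and α = 1.4908123/2.4908123 ≈ 0.5985.

α ≈ 0.5985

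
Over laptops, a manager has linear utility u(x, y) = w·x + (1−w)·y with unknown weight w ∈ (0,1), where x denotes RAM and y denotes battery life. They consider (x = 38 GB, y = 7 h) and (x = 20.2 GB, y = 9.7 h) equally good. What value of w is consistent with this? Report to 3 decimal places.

Indifference: w·38 + (1−w)·7 = w·20.2 + (1−w)·9.7.
Collecting terms: w·17.8 = (1−w)·2.7.
So w/(1−w) = 2.7/17.8 = 0.1517, giving w = 2.7/(17.8+2.7) = 0.132.

w = 0.132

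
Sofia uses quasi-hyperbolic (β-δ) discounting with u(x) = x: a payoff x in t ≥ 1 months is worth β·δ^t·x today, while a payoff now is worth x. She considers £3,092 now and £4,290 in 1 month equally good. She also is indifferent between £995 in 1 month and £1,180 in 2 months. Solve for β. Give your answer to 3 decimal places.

The second indifference involves only future payoffs, so β cancels: β·δ^1·995 = β·δ^2·1180, giving δ = 995/1180 = 0.84322.
Now use the now-vs-future pair: 3092 = β·δ·4290 gives β = 3092/(0.84322·4290) ≈ 0.855.

β ≈ 0.855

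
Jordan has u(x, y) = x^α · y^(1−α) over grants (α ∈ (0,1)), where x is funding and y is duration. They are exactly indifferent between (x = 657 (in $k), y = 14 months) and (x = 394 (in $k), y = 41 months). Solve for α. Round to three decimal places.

α ≈ 0.678

The Cobb–Douglas utilities coincide, so 657^α·14^(1−α) = 394^α·41^(1−α).
Rearrange to (657/394)^α = (41/14)^(1−α) and take logs: α·0.511333 = (1−α)·1.074515.
So α/(1−α) = (1.074515)/(0.511333) = 2.101400, and α = 2.101400/3.101400 ≈ 0.678.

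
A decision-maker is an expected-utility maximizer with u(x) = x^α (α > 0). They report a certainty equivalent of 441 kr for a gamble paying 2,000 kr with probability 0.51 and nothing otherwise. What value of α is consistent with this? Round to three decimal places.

α ≈ 0.445

The lottery's expected utility is 0.51·u(2000) + 0.49·u(0) = 0.51·2000^α (since u(0) = 0 for α > 0).
Setting u(441) equal to that: 441^α = 0.51·2000^α ⇒ (441/2000)^α = 0.51.
Taking logs: α·ln(441/2000) = ln(0.51), so α = -0.673345 / -1.511858 ≈ 0.445.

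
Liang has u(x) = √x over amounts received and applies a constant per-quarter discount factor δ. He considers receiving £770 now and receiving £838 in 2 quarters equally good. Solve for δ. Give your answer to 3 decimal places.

Indifference means u(770) = δ^2 · u(838), so δ^2 = u(770)/u(838).
Since u(x) = √x, δ^2 = √(770/838) = 0.95857.
Hence δ = (0.95857)^(1/2) = 0.97907.

δ ≈ 0.979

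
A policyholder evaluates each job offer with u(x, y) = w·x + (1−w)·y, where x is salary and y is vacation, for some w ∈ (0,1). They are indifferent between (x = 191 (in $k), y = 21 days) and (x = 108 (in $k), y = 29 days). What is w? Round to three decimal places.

Indifference: w·191 + (1−w)·21 = w·108 + (1−w)·29.
w·(191−108) = (1−w)·(29−21), i.e. w·83 = (1−w)·8.
So w/(1−w) = 8/83 = 0.0964, giving w = 8/(83+8) = 0.088.

w = 0.088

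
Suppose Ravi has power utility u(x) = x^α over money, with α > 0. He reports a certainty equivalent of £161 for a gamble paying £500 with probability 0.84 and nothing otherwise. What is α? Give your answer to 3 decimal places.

α ≈ 0.154

Since u(0) = 0, the lottery's EU is 0.84·500^α.
Setting u(161) equal to that: 161^α = 0.84·500^α ⇒ (161/500)^α = 0.84.
Take logs: α = ln 0.84 / ln(161/500) ≈ 0.15386.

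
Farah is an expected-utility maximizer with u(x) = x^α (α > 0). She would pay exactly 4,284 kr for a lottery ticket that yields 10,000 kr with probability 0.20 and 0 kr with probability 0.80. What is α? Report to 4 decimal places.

EU(lottery) = 0.20·10000^α + 0.80·0 = 0.20·10000^α.
Setting u(4284) equal to that: 4284^α = 0.20·10000^α ⇒ (4284/10000)^α = 0.20.
Taking logs: α·ln(4284/10000) = ln(0.20), so α = -1.6094379 / -0.8476979 ≈ 1.8986.

α ≈ 1.8986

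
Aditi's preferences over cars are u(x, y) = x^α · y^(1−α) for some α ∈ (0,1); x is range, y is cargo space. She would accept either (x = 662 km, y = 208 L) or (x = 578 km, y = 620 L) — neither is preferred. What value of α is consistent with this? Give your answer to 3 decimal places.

α ≈ 0.889

The Cobb–Douglas utilities coincide, so 662^α·208^(1−α) = 578^α·620^(1−α).
(662/578)^α = (620/208)^(1−α); take logs: α·ln(662/578) = (1−α)·ln(620/208), i.e. α·0.135692 = (1−α)·1.092181.
So α/(1−α) = (1.092181)/(0.135692) = 8.048971, and α = 8.048971/9.048971 ≈ 0.889.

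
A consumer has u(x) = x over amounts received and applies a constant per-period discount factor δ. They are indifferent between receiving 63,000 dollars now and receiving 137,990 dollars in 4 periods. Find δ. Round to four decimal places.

Equating discounted utilities: u(63000) = δ^4·u(137990) ⇒ δ^4 = u(63000)/u(137990).
With u(x) = x: δ^4 = 63000/137990 = 0.45655.
Taking the 4th root: δ = 0.45655^(1/4) ≈ 0.8220.

δ ≈ 0.8220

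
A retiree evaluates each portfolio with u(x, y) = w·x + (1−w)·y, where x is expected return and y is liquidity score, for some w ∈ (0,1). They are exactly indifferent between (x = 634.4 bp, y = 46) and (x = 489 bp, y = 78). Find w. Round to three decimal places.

Equating utilities: w·634.4 + (1−w)·46 = w·489 + (1−w)·78.
w·(634.4−489) = (1−w)·(78−46), i.e. w·145.4 = (1−w)·32.
So w/(1−w) = 32/145.4 = 0.2201, giving w = 32/(145.4+32) = 0.180.

w = 0.180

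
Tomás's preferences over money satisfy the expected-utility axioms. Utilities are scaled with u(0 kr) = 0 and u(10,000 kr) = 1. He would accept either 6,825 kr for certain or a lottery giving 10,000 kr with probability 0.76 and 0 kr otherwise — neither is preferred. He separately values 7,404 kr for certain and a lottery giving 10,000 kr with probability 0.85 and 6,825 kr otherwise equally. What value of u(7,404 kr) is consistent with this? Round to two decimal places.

From the first indifference, u(6,825 kr) = 0.76·u(10,000 kr) + 0.24·u(0 kr) = 0.76·1 + 0.24·0 = 0.76.
Chaining: u(7,404 kr) = 0.85·1.00 + 0.15·0.76 = 0.9640.

0.96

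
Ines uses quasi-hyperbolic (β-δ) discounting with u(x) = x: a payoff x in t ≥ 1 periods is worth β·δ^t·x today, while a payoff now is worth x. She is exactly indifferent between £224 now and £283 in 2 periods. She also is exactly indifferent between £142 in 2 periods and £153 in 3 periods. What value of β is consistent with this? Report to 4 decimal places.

Both payoffs in the second observation are in the future, so β drops out: δ^2·142 = δ^3·153 ⇒ δ = 142/153 = 0.92810.
Substituting δ into 224 = β·δ^2·283: β = 224/(243.770) ≈ 0.9189.

β ≈ 0.9189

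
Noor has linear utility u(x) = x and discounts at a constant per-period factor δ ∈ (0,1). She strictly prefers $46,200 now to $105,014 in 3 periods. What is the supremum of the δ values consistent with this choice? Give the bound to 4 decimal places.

δ < 0.7606

Under u(x) = x this choice says 46200 > δ^3·105014.
Hence δ^3 < 46200/105014 = 0.43994, and x ↦ x^(1/3) is increasing on (0,∞).
δ < 0.43994^(1/3) = 0.7606.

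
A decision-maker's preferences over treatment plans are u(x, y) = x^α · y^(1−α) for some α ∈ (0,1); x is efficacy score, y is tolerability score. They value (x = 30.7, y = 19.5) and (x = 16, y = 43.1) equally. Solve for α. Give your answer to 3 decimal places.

α ≈ 0.549

Indifference: 30.7^α · 19.5^(1−α) = 16^α · 43.1^(1−α).
Taking logs: α·ln 30.7 + (1−α)·ln 19.5 = α·ln 16 + (1−α)·ln 43.1, i.e. α·0.651674 = (1−α)·0.793109.
Thus α·(1.444783) = 0.793109, so α = 0.793109/1.444783 ≈ 0.549.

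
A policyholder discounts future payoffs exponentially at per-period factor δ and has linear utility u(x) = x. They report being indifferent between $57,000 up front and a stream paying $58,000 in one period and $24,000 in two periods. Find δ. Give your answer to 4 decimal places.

δ ≈ 0.7500

The stream is worth 58000δ + 24000δ² today, so 58000δ + 24000δ² = 57000.
That is, 24000δ² + 58000δ − 57000 = 0, a quadratic in δ.
The positive root is δ = [−58000 + √(58000² + 4·24000·57000)] / (2·24000) = (−58000 + 94000.000)/48000 ≈ 0.7500.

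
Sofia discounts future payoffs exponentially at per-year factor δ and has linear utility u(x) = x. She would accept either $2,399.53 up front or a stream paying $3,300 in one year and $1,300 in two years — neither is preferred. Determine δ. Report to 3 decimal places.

Present value of the stream is 3300·δ + 1300·δ². Indifference gives 3300δ + 1300δ² = 2399.53.
Rearranged: 1300δ² + 3300δ − 2399.53 = 0.
By the quadratic formula (taking the positive root), δ = (−3300 + √23367556.00) / 2600 ≈ 0.590.

δ ≈ 0.590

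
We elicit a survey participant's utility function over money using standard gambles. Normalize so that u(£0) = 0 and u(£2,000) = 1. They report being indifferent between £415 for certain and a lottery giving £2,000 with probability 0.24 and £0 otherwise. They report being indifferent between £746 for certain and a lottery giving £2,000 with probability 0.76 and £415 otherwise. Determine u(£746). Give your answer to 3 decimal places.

From the first indifference, u(£415) = 0.24·u(£2,000) + 0.76·u(£0) = 0.24·1 + 0.76·0 = 0.24.
Then u(£746) = 0.76·u(£2,000) + 0.24·u(£415) = 0.76·1.00 + 0.24·0.24 = 0.8176.

0.818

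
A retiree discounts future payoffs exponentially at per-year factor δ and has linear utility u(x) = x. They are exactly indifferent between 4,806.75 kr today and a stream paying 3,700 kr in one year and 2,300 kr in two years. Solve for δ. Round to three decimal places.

The stream is worth 3700δ + 2300δ² today, so 3700δ + 2300δ² = 4806.75.
That is, 2300δ² + 3700δ − 4806.75 = 0, a quadratic in δ.
By the quadratic formula (taking the positive root), δ = (−3700 + √57912100.00) / 4600 ≈ 0.850.

δ ≈ 0.850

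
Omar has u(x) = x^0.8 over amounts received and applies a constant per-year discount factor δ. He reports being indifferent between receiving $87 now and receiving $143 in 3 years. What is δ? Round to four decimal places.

δ ≈ 0.8759

The payoff in 3 years is discounted by δ^3, so u(87) = δ^3·u(143) and δ^3 = u(87)/u(143).
Since u(x) = x^0.8, δ^3 = (87/143)^0.8 = 0.60839^0.8 = 0.67196.
Hence δ = (0.67196)^(1/3) = 0.875889.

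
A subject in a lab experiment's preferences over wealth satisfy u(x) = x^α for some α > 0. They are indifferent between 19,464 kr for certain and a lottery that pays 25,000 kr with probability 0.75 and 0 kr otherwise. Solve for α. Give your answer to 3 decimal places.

Since u(0) = 0, the lottery's EU is 0.75·25000^α.
Setting u(19464) equal to that: 19464^α = 0.75·25000^α ⇒ (19464/25000)^α = 0.75.
Take logs: α = ln 0.75 / ln(19464/25000) ≈ 1.14931.

α ≈ 1.149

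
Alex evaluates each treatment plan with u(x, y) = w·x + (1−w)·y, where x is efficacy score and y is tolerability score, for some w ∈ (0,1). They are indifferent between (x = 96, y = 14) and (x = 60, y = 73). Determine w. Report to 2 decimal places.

w = 0.62

u(96,14) = u(60,73) means w·96 + (1−w)·14 = w·60 + (1−w)·73.
w·(96−60) = (1−w)·(73−14), i.e. w·36 = (1−w)·59.
Hence w = 59/(36+59) = 59/95 = 0.62.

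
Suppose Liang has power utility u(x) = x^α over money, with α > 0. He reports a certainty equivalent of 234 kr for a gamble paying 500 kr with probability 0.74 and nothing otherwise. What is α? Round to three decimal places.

α ≈ 0.397

The lottery's expected utility is 0.74·u(500) + 0.26·u(0) = 0.74·500^α (since u(0) = 0 for α > 0).
Equating: 234^α = 0.74·500^α, i.e. 0.4680^α = 0.74.
Taking logs: α·ln(234/500) = ln(0.74), so α = -0.301105 / -0.759287 ≈ 0.397.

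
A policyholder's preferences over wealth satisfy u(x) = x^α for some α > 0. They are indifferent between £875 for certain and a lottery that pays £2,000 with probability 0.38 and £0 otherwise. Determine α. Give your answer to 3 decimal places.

α ≈ 1.170

Since u(0) = 0, the lottery's EU is 0.38·2000^α.
Equating: 875^α = 0.38·2000^α, i.e. 0.4375^α = 0.38.
Taking logs: α·ln(875/2000) = ln(0.38), so α = -0.967584 / -0.826679 ≈ 1.170.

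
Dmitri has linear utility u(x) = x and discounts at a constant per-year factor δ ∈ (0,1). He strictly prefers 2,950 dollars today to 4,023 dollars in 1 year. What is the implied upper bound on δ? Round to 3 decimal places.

Under u(x) = x this choice says 2950 > δ·4023.
Dividing through by 4023 gives δ < 0.73328.

δ < 0.733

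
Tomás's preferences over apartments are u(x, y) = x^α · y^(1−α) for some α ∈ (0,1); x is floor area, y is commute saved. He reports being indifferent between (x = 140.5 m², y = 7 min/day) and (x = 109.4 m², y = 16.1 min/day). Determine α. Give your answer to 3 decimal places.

α ≈ 0.769

The Cobb–Douglas utilities coincide, so 140.5^α·7^(1−α) = 109.4^α·16.1^(1−α).
Rearrange to (140.5/109.4)^α = (16.1/7)^(1−α) and take logs: α·0.250197 = (1−α)·0.832909.
Thus α·(1.083106) = 0.832909, so α = 0.832909/1.083106 ≈ 0.769.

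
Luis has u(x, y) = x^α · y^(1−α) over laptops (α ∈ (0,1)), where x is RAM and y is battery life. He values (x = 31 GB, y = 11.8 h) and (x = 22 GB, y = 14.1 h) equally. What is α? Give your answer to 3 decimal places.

α ≈ 0.342

The Cobb–Douglas utilities coincide, so 31^α·11.8^(1−α) = 22^α·14.1^(1−α).
Taking logs: α·ln 31 + (1−α)·ln 11.8 = α·ln 22 + (1−α)·ln 14.1, i.e. α·0.342945 = (1−α)·0.178075.
Thus α·(0.521020) = 0.178075, so α = 0.178075/0.521020 ≈ 0.342.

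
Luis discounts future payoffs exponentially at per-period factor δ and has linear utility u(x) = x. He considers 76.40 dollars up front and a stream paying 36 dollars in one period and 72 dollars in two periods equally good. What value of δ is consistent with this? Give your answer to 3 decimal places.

The stream is worth 36δ + 72δ² today, so 36δ + 72δ² = 76.40.
That is, 72δ² + 36δ − 76.40 = 0, a quadratic in δ.
δ = (−36 + √(36² + 4·72·76.40)) / (2·72) = (−36 + √23299.20) / 144 ≈ 0.810.

δ ≈ 0.810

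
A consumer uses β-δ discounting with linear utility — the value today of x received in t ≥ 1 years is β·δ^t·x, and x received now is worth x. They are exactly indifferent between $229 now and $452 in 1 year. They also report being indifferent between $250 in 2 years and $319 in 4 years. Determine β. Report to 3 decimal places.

β ≈ 0.572

The second indifference involves only future payoffs, so β cancels: β·δ^2·250 = β·δ^4·319, giving δ^2 = 250/319 = 0.78370, so δ = 0.88527.
Substituting δ into 229 = β·δ·452: β = 229/(400.141) ≈ 0.572.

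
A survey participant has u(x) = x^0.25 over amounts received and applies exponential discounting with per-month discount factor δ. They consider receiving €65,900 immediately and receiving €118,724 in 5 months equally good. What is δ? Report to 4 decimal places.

Indifference means u(65900) = δ^5 · u(118724), so δ^5 = u(65900)/u(118724).
Since u(x) = x^0.25, δ^5 = (65900/118724)^0.25 = 0.55507^0.25 = 0.86315.
So δ = 0.86315^(1/5) ≈ 0.9710.

δ ≈ 0.9710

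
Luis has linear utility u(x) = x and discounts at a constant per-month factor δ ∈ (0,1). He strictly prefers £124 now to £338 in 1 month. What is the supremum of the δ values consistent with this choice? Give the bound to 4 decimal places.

Under u(x) = x this choice says 124 > δ·338.
Dividing through by 338 gives δ < 0.36686.

δ < 0.3669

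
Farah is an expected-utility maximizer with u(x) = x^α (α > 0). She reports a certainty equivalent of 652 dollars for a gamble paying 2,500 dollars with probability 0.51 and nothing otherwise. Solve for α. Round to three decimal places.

α ≈ 0.501

Since u(0) = 0, the lottery's EU is 0.51·2500^α.
Setting u(652) equal to that: 652^α = 0.51·2500^α ⇒ (652/2500)^α = 0.51.
α = ln(0.51) / ln(652/2500) = -0.673345/-1.344001 ≈ 0.501.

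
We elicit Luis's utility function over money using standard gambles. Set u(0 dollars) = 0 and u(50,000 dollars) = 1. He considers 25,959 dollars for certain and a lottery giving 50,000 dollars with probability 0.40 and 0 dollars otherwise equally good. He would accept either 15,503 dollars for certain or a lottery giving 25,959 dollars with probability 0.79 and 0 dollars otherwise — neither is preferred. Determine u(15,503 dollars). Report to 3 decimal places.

From the first indifference, u(25,959 dollars) = 0.40·u(50,000 dollars) + 0.60·u(0 dollars) = 0.40·1 + 0.60·0 = 0.40.
The second indifference gives u(15,503 dollars) = 0.79·u(25,959 dollars) + 0.21·u(0 dollars) = 0.79·0.40 + 0.21·0.00 = 0.3160.

0.316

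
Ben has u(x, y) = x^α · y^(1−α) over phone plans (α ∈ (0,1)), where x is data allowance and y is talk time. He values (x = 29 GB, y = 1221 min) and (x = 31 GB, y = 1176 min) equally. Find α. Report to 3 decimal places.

Indifference: 29^α · 1221^(1−α) = 31^α · 1176^(1−α).
(29/31)^α = (1176/1221)^(1−α); take logs: α·ln(29/31) = (1−α)·ln(1176/1221), i.e. α·-0.066691 = (1−α)·-0.037551.
With A = -0.066691 and B = -0.037551: α·A = (1−α)·B, so α = B/(A+B) = -0.037551/-0.104242 ≈ 0.360.

α ≈ 0.360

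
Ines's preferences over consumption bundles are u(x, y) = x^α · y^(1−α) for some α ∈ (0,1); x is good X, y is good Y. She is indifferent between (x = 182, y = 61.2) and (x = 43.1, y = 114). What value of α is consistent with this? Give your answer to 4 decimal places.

Set the two utilities equal: 182^α·61.2^(1−α) = 43.1^α·114^(1−α).
Taking logs: α·ln 182 + (1−α)·ln 61.2 = α·ln 43.1 + (1−α)·ln 114, i.e. α·1.4404837 = (1−α)·0.6220513.
With A = 1.4404837 and B = 0.6220513: α·A = (1−α)·B, so α = B/(A+B) = 0.6220513/2.0625350 ≈ 0.3016.

α ≈ 0.3016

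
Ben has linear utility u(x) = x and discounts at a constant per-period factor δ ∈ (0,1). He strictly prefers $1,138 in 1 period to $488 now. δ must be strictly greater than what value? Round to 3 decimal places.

Under u(x) = x this choice says 488 < δ·1138.
Dividing through by 1138 gives δ > 0.42882.

δ > 0.429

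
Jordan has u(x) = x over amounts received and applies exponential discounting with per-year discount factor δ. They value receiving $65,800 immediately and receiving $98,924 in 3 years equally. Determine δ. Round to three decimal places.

Equating discounted utilities: u(65800) = δ^3·u(98924) ⇒ δ^3 = u(65800)/u(98924).
With u(x) = x: δ^3 = 65800/98924 = 0.66516.
Taking the cube root: δ = 0.66516^(1/3) ≈ 0.873.

δ ≈ 0.873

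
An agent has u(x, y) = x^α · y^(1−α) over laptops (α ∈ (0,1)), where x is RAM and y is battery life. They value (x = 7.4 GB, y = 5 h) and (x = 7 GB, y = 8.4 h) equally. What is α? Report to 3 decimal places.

Indifference: 7.4^α · 5^(1−α) = 7^α · 8.4^(1−α).
(7.4/7)^α = (8.4/5)^(1−α); take logs: α·ln(7.4/7) = (1−α)·ln(8.4/5), i.e. α·0.055570 = (1−α)·0.518794.
So α/(1−α) = (0.518794)/(0.055570) = 9.335865, and α = 9.335865/10.335865 ≈ 0.903.

α ≈ 0.903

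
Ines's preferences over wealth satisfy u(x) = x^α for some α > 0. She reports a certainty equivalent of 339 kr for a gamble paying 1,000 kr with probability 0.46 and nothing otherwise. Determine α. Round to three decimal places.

α ≈ 0.718

Since u(0) = 0, the lottery's EU is 0.46·1000^α.
Equating: 339^α = 0.46·1000^α, i.e. 0.3390^α = 0.46.
Take logs: α = ln 0.46 / ln(339/1000) ≈ 0.71784.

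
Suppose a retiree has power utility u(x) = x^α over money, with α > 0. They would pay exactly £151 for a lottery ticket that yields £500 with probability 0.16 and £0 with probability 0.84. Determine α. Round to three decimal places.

Since u(0) = 0, the lottery's EU is 0.16·500^α.
Setting u(151) equal to that: 151^α = 0.16·500^α ⇒ (151/500)^α = 0.16.
Taking logs: α·ln(151/500) = ln(0.16), so α = -1.832581 / -1.197328 ≈ 1.531.

α ≈ 1.531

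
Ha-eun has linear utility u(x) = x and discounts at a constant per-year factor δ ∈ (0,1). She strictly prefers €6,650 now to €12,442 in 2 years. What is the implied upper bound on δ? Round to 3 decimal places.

The preference means 6650 > δ^2·12442.
Hence δ^2 < 6650/12442 = 0.53448, and x ↦ x^(1/2) is increasing on (0,∞).
δ < 0.53448^(1/2) = 0.731.

δ < 0.731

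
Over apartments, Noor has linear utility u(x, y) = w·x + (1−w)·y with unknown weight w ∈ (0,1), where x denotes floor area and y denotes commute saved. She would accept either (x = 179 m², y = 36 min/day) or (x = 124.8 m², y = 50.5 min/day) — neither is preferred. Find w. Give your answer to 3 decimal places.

Indifference: w·179 + (1−w)·36 = w·124.8 + (1−w)·50.5.
w·(179−124.8) = (1−w)·(50.5−36), i.e. w·54.2 = (1−w)·14.5.
Hence w = 14.5/(54.2+14.5) = 14.5/68.7 = 0.211.

w = 0.211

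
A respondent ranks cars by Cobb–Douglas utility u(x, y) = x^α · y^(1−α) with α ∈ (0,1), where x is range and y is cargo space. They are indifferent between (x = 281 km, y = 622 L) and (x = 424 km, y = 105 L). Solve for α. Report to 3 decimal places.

Set the two utilities equal: 281^α·622^(1−α) = 424^α·105^(1−α).
Rearrange to (281/424)^α = (105/622)^(1−α) and take logs: α·-0.411379 = (1−α)·-1.778980.
Thus α·(-2.190359) = -1.778980, so α = -1.778980/-2.190359 ≈ 0.812.

α ≈ 0.812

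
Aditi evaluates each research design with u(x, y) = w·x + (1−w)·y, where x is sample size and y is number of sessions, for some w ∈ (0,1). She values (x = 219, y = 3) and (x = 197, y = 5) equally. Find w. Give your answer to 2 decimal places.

w = 0.08

Indifference: w·219 + (1−w)·3 = w·197 + (1−w)·5.
w·(219−197) = (1−w)·(5−3), i.e. w·22 = (1−w)·2.
Hence w = 2/(22+2) = 2/24 = 0.08.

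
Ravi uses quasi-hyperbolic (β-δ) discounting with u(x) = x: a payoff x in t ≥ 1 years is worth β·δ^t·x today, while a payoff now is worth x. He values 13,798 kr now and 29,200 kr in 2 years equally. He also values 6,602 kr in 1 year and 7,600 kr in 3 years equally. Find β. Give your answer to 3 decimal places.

β ≈ 0.544

From the later pair, β·δ^1·6602 = β·δ^3·7600; dividing through, δ^2 = 6602/7600 = 0.86868, so δ = 0.93203.
Substituting δ into 13798 = β·δ^2·29200: β = 13798/(25365.579) ≈ 0.544.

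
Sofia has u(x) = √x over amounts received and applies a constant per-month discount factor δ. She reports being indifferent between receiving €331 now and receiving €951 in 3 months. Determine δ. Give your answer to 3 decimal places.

δ ≈ 0.839

The payoff in 3 months is discounted by δ^3, so u(331) = δ^3·u(951) and δ^3 = u(331)/u(951).
Since u(x) = √x, δ^3 = √(331/951) = 0.58996.
So δ = 0.58996^(1/3) ≈ 0.839.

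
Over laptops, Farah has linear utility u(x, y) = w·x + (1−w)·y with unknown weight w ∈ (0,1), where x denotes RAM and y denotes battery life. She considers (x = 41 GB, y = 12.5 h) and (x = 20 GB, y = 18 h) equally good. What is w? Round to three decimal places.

w = 0.208

u(41,12.5) = u(20,18) means w·41 + (1−w)·12.5 = w·20 + (1−w)·18.
Collecting terms: w·21 = (1−w)·5.5.
Hence w = 5.5/(21+5.5) = 5.5/26.5 = 0.208.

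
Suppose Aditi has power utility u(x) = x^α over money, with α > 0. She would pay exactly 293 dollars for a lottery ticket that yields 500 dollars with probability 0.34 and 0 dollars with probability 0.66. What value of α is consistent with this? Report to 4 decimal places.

α ≈ 2.0186

EU(lottery) = 0.34·500^α + 0.66·0 = 0.34·500^α.
Indifference: 293^α = 0.34·500^α, so (293/500)^α = 0.34.
Take logs: α = ln 0.34 / ln(293/500) ≈ 2.018597.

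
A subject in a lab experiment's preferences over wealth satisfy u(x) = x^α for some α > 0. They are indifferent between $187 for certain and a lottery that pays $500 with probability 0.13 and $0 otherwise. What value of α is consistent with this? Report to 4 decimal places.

α ≈ 2.0745

Since u(0) = 0, the lottery's EU is 0.13·500^α.
Setting u(187) equal to that: 187^α = 0.13·500^α ⇒ (187/500)^α = 0.13.
α = ln(0.13) / ln(187/500) = -2.0402208/-0.9834995 ≈ 2.0745.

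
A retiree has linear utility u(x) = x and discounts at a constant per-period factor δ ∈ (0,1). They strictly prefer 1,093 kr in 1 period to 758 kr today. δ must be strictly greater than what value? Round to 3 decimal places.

δ > 0.694

Comparing present values: 758 < δ·1093.
Dividing through by 1093 gives δ > 0.69350.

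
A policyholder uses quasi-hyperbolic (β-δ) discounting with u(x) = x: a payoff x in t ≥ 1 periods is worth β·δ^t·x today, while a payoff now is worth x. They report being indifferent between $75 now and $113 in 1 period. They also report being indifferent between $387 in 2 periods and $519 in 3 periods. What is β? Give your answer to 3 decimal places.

The second indifference involves only future payoffs, so β cancels: β·δ^2·387 = β·δ^3·519, giving δ = 387/519 = 0.74566.
Substituting δ into 75 = β·δ·113: β = 75/(84.260) ≈ 0.890.

β ≈ 0.890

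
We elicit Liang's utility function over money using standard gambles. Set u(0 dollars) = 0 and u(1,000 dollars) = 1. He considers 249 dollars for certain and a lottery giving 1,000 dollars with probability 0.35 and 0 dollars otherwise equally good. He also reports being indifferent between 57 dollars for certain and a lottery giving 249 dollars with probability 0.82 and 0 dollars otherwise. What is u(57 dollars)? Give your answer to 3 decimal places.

0.287

First, u(249 dollars) = 0.35·u(1,000 dollars) + 0.65·u(0 dollars) = 0.35.
Then u(57 dollars) = 0.82·u(249 dollars) + 0.18·u(0 dollars) = 0.82·0.35 + 0.18·0.00 = 0.2870.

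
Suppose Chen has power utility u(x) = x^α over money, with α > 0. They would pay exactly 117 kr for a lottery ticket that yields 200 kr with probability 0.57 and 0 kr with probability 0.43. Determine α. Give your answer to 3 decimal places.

α ≈ 1.048

EU(lottery) = 0.57·200^α + 0.43·0 = 0.57·200^α.
Equating: 117^α = 0.57·200^α, i.e. 0.5850^α = 0.57.
α = ln(0.57) / ln(117/200) = -0.562119/-0.536143 ≈ 1.048.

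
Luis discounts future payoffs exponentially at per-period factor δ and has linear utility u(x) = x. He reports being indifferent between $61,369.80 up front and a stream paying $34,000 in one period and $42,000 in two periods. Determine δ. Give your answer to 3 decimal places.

Present value of the stream is 34000·δ + 42000·δ². Indifference gives 34000δ + 42000δ² = 61369.80.
That is, 42000δ² + 34000δ − 61369.80 = 0, a quadratic in δ.
The positive root is δ = [−34000 + √(34000² + 4·42000·61369.80)] / (2·42000) = (−34000 + 107080.000)/84000 ≈ 0.870.

δ ≈ 0.870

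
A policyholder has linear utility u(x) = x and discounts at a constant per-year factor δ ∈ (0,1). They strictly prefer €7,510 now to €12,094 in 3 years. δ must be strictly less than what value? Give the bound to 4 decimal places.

The preference means 7510 > δ^3·12094.
Hence δ^3 < 7510/12094 = 0.62097, and x ↦ x^(1/3) is increasing on (0,∞).
δ < 0.62097^(1/3) = 0.8531.

δ < 0.8531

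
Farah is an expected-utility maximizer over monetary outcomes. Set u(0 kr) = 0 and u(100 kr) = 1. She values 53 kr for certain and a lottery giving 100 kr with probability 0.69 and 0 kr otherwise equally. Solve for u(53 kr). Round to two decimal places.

The indifference gives u(53 kr) = 0.69·u(100 kr) + 0.31·u(0 kr) = 0.69·1 + 0.31·0 = 0.69.

0.69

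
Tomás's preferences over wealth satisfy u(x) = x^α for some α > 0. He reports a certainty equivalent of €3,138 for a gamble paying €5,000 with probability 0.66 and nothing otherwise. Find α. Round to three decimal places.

Since u(0) = 0, the lottery's EU is 0.66·5000^α.
Equating: 3138^α = 0.66·5000^α, i.e. 0.6276^α = 0.66.
Take logs: α = ln 0.66 / ln(3138/5000) ≈ 0.89195.

α ≈ 0.892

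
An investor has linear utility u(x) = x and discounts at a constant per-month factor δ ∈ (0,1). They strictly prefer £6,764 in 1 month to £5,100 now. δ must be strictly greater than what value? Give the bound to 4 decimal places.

δ > 0.7540

Comparing present values: 5100 < δ·6764.
So δ > 5100/6764 = 0.75399.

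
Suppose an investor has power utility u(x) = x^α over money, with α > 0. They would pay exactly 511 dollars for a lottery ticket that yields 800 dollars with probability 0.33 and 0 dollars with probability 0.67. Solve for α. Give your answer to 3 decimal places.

Since u(0) = 0, the lottery's EU is 0.33·800^α.
Indifference: 511^α = 0.33·800^α, so (511/800)^α = 0.33.
Taking logs: α·ln(511/800) = ln(0.33), so α = -1.108663 / -0.448242 ≈ 2.473.

α ≈ 2.473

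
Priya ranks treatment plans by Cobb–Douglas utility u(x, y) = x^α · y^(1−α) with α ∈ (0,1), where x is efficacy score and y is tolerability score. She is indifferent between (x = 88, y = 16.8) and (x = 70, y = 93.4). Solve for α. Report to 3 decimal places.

α ≈ 0.882

Set the two utilities equal: 88^α·16.8^(1−α) = 70^α·93.4^(1−α).
Rearrange to (88/70)^α = (93.4/16.8)^(1−α) and take logs: α·0.228842 = (1−α)·1.715512.
With A = 0.228842 and B = 1.715512: α·A = (1−α)·B, so α = B/(A+B) = 1.715512/1.944354 ≈ 0.882.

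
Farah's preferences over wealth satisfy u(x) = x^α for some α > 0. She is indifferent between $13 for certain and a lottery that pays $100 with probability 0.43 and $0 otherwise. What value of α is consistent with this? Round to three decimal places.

The lottery's expected utility is 0.43·u(100) + 0.57·u(0) = 0.43·100^α (since u(0) = 0 for α > 0).
Indifference: 13^α = 0.43·100^α, so (13/100)^α = 0.43.
Taking logs: α·ln(13/100) = ln(0.43), so α = -0.843970 / -2.040221 ≈ 0.414.

α ≈ 0.414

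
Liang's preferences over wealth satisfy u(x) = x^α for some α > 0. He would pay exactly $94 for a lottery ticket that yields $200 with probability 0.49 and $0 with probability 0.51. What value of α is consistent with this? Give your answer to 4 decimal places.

α ≈ 0.9448

The lottery's expected utility is 0.49·u(200) + 0.51·u(0) = 0.49·200^α (since u(0) = 0 for α > 0).
Setting u(94) equal to that: 94^α = 0.49·200^α ⇒ (94/200)^α = 0.49.
Taking logs: α·ln(94/200) = ln(0.49), so α = -0.7133499 / -0.7550226 ≈ 0.9448.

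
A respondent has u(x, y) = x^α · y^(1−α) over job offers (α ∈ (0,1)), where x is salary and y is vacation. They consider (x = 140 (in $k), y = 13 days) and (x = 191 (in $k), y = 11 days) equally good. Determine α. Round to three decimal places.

Indifference: 140^α · 13^(1−α) = 191^α · 11^(1−α).
Taking logs: α·ln 140 + (1−α)·ln 13 = α·ln 191 + (1−α)·ln 11, i.e. α·-0.310631 = (1−α)·-0.167054.
So α/(1−α) = (-0.167054)/(-0.310631) = 0.537789, and α = 0.537789/1.537789 ≈ 0.350.

α ≈ 0.350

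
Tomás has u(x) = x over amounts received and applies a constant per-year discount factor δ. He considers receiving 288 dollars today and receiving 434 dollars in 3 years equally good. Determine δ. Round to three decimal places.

The payoff in 3 years is discounted by δ^3, so u(288) = δ^3·u(434) and δ^3 = u(288)/u(434).
With u(x) = x: δ^3 = 288/434 = 0.66359.
Hence δ = (0.66359)^(1/3) = 0.87224.

δ ≈ 0.872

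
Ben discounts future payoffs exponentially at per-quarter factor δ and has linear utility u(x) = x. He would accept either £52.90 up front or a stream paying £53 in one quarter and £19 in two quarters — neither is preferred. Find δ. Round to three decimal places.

δ ≈ 0.780

Present value of the stream is 53·δ + 19·δ². Indifference gives 53δ + 19δ² = 52.90.
Rearranged: 19δ² + 53δ − 52.90 = 0.
δ = (−53 + √(53² + 4·19·52.90)) / (2·19) = (−53 + √6829.40) / 38 ≈ 0.780.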